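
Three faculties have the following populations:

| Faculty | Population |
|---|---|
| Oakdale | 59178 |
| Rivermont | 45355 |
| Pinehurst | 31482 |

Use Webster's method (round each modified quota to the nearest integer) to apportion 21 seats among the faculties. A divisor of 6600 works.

Oakdale: 9, Rivermont: 7, Pinehurst: 5

With modified divisor 6600: modified quotas Oakdale 8.966, Rivermont 6.872, Pinehurst 4.770.
Rounding to the nearest integer: Oakdale 9, Rivermont 7, Pinehurst 5 (total 21).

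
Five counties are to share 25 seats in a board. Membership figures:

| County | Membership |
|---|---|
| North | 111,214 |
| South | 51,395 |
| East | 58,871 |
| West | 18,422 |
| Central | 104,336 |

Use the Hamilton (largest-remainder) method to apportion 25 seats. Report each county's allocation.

North 8, South 4, East 4, West 1, Central 8

Total 344238; standard divisor 344238/25 ≈ 13769.52.
Standard quotas: North 8.0768, South 3.7325, East 4.2755, West 1.3379, Central 7.5773.
Lower quotas: North 8, South 3, East 4, West 1, Central 7 (sum 23, leaving 2 seats).
Remainders in descending order: South 0.7325, Central 0.5773, West 0.3379, East 0.2755, North 0.0768.
Largest remainders: South, Central receive the extra seats.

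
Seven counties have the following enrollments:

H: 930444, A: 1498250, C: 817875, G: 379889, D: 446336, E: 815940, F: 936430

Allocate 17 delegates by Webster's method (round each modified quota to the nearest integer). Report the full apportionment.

H 3; A 5; C 2; G 1; D 1; E 2; F 3

Standard divisor 5825164/17 ≈ 342656.706; standard quotas: H 2.715, A 4.372, C 2.387, G 1.109, D 1.303, E 2.381, F 2.733.
Rounding to the nearest integer gives 3, 4, 2, 1, 1, 2, 3 = 16 seats, so the divisor must be adjusted.
With modified divisor 330000: modified quotas H 2.820, A 4.540, C 2.478, G 1.151, D 1.353, E 2.473, F 2.838.
Rounding to the nearest integer: H 3, A 5, C 2, G 1, D 1, E 2, F 3 (total 17).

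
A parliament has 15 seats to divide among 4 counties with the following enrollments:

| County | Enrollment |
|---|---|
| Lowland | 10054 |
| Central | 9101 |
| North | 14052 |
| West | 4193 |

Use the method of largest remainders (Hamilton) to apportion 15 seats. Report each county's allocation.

The standard divisor is 37400/15 ≈ 2493.333.
Standard quotas: Lowland 4.0324, Central 3.6501, North 5.6358, West 1.6817.
Lower quotas: Lowland 4, Central 3, North 5, West 1 (sum 13, leaving 2 seats).
Remainders in descending order: West 0.6817, Central 0.6501, North 0.6358, Lowland 0.0324.
The surplus seats go to West, Central.

Lowland 4; Central 4; North 5; West 2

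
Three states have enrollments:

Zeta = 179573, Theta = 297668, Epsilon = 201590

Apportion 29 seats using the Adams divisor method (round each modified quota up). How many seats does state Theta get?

Standard divisor 678831/29 ≈ 23407.966; standard quotas: Zeta 7.671, Theta 12.717, Epsilon 8.612.
Rounding up gives 8, 13, 9 = 30 seats, so the divisor must be adjusted.
With modified divisor 25000: modified quotas Zeta 7.183, Theta 11.907, Epsilon 8.064.
Rounding up: Zeta 8, Theta 12, Epsilon 9 (total 29).
Theta receives 12.

12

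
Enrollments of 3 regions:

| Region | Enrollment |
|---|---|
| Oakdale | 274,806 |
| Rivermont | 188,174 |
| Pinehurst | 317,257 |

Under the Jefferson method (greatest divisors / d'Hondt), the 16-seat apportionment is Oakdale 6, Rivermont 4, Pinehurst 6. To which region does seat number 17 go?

Pinehurst

Priority for the next seat is population ÷ (current seats + 1).
Priorities: Oakdale 39258.000, Rivermont 37634.800, Pinehurst 45322.429.
Highest priority: Pinehurst.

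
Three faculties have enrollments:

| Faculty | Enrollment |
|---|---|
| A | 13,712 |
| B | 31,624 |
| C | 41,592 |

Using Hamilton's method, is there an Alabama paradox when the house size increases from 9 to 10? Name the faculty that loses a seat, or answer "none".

A

At 9 seats: A 2, B 3, C 4.
At 10 seats: A 1, B 4, C 5.
A drops from 2 to 1.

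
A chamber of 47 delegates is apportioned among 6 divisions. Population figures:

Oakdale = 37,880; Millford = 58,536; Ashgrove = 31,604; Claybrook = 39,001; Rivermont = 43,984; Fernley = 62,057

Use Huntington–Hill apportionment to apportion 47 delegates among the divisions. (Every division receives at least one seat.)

With divisor 5861: modified quotas Oakdale 6.463, Millford 9.987, Ashgrove 5.392, Claybrook 6.654, Rivermont 7.505, Fernley 10.588.
Geometric-mean thresholds: Oakdale √(6·7)=6.481, Millford √(9·10)=9.487, Ashgrove √(5·6)=5.477, Claybrook √(6·7)=6.481, Rivermont √(7·8)=7.483, Fernley √(10·11)=10.488.
Each quota rounded against its threshold gives Oakdale 6, Millford 10, Ashgrove 5, Claybrook 7, Rivermont 8, Fernley 11 (total 47).

Oakdale: 6, Millford: 10, Ashgrove: 5, Claybrook: 7, Rivermont: 8, Fernley: 11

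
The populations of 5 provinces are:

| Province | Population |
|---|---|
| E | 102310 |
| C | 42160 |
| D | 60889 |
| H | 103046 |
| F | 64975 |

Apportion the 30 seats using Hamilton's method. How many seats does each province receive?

E 8, C 4, D 5, H 8, F 5

The standard divisor is 373380/30 = 12446.
Standard quotas: E 8.2203, C 3.3874, D 4.8923, H 8.2794, F 5.2206.
Lower quotas: E 8, C 3, D 4, H 8, F 5 (sum 28, leaving 2 seats).
Remainders in descending order: D 0.8923, C 0.3874, H 0.2794, F 0.2206, E 0.2203.
Largest remainders: D, C receive the extra seats.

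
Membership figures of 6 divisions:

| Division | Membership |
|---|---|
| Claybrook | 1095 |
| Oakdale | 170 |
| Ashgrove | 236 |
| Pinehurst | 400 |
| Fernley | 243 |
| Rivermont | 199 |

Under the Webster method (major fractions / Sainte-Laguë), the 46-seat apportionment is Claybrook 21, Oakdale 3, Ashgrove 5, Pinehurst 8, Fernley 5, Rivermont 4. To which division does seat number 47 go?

Claybrook

Priority for the next seat is population ÷ (current seats + 0.5).
Priorities: Claybrook 50.930, Oakdale 48.571, Ashgrove 42.909, Pinehurst 47.059, Fernley 44.182, Rivermont 44.222.
Highest priority: Claybrook.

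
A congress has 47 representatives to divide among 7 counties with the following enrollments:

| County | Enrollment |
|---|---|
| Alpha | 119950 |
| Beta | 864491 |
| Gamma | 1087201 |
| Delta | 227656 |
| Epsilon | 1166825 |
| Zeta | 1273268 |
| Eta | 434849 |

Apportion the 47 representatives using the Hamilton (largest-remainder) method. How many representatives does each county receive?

Standard divisor: 5174240 ÷ 47 ≈ 110090.213.
Standard quotas: Alpha 1.0896, Beta 7.8526, Gamma 9.8755, Delta 2.0679, Epsilon 10.5988, Zeta 11.5657, Eta 3.9499.
Lower quotas: Alpha 1, Beta 7, Gamma 9, Delta 2, Epsilon 10, Zeta 11, Eta 3 (sum 43, leaving 4 seats).
Remainders in descending order: Eta 0.9499, Gamma 0.8755, Beta 0.8526, Epsilon 0.5988, Zeta 0.5657, Alpha 0.0896, Delta 0.0679.
The surplus seats go to Eta, Gamma, Beta, Epsilon.

Alpha 1; Beta 8; Gamma 10; Delta 2; Epsilon 11; Zeta 11; Eta 4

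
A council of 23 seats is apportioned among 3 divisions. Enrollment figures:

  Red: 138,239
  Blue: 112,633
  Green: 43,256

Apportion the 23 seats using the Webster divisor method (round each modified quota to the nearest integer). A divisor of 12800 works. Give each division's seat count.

Red: 11; Blue: 9; Green: 3

With modified divisor 12800: modified quotas Red 10.800, Blue 8.799, Green 3.379.
Rounding to the nearest integer: Red 11, Blue 9, Green 3 (total 23).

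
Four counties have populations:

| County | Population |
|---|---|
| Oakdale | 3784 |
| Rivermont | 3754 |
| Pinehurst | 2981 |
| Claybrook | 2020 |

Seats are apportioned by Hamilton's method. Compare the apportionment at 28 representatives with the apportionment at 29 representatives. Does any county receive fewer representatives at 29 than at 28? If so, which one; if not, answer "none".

At 28 seats: Oakdale 8, Rivermont 8, Pinehurst 7, Claybrook 5.
At 29 seats: Oakdale 9, Rivermont 9, Pinehurst 7, Claybrook 4.
Claybrook drops from 5 to 4.

Claybrook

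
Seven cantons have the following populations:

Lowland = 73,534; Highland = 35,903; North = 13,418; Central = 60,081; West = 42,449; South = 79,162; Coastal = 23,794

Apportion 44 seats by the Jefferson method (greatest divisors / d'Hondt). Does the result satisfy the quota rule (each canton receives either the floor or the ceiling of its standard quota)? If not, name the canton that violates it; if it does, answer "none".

none

Standard quotas: Lowland 9.854, Highland 4.811, North 1.798, Central 8.051, West 5.688, South 10.608, Coastal 3.189.
Jefferson allocation: Lowland 10, Highland 5, North 1, Central 8, West 6, South 11, Coastal 3.
Every allocation lies between the lower and upper quota.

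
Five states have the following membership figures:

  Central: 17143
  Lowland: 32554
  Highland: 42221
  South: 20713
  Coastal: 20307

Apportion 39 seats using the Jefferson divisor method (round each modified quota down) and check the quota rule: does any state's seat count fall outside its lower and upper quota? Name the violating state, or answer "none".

none

Standard quotas: Central 5.029, Lowland 9.550, Highland 12.386, South 6.077, Coastal 5.957.
Jefferson allocation: Central 5, Lowland 10, Highland 12, South 6, Coastal 6.
Every allocation lies between the lower and upper quota.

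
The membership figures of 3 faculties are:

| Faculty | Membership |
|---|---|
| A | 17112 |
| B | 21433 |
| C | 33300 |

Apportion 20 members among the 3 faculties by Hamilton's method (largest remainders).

Total 71845; standard divisor 71845/20 ≈ 3592.25.
Standard quotas: A 4.7636, B 5.9665, C 9.2700.
Lower quotas: A 4, B 5, C 9 (sum 18, leaving 2 seats).
Remainders in descending order: B 0.9665, A 0.7636, C 0.2700.
The surplus seats go to B, A.

A 5, B 6, C 9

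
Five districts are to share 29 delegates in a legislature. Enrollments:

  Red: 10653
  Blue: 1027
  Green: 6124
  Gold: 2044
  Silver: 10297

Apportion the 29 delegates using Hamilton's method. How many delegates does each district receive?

Red 10, Blue 1, Green 6, Gold 2, Silver 10

Standard divisor: 30145 ÷ 29 ≈ 1039.483.
Standard quotas: Red 10.2484, Blue 0.9880, Green 5.8914, Gold 1.9664, Silver 9.9059.
Lower quotas: Red 10, Blue 0, Green 5, Gold 1, Silver 9 (sum 25, leaving 4 seats).
Remainders in descending order: Blue 0.9880, Gold 0.9664, Silver 0.9059, Green 0.8914, Red 0.2484.
The surplus seats go to Blue, Gold, Silver, Green.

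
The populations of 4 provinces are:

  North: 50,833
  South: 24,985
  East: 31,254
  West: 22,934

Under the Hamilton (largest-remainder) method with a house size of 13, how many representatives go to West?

The standard divisor is 130006/13 ≈ 10000.462.
Standard quotas: North 5.0831, South 2.4984, East 3.1253, West 2.2933.
Lower quotas: North 5, South 2, East 3, West 2 (sum 12, leaving 1 seat).
Remainders in descending order: South 0.4984, West 0.2933, East 0.1253, North 0.0831.
Largest remainder: South receives the extra seat.
West receives 2.

2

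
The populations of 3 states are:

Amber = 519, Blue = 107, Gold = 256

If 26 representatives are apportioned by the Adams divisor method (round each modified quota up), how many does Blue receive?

3

Standard divisor 882/26 ≈ 33.923; standard quotas: Amber 15.299, Blue 3.154, Gold 7.546.
Rounding up gives 16, 4, 8 = 28 seats, so the divisor must be adjusted.
With modified divisor 36: modified quotas Amber 14.417, Blue 2.972, Gold 7.111.
Rounding up: Amber 15, Blue 3, Gold 8 (total 26).
Blue receives 3.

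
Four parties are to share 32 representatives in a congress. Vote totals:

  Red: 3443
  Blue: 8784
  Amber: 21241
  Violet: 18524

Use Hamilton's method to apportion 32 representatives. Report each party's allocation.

Red: 2, Blue: 6, Amber: 13, Violet: 11

Total 51992; standard divisor 51992/32 ≈ 1624.75.
Standard quotas: Red 2.1191, Blue 5.4064, Amber 13.0734, Violet 11.4011.
Lower quotas: Red 2, Blue 5, Amber 13, Violet 11 (sum 31, leaving 1 seat).
Remainders in descending order: Blue 0.4064, Violet 0.4011, Red 0.1191, Amber 0.0734.
Largest remainder: Blue receives the extra seat.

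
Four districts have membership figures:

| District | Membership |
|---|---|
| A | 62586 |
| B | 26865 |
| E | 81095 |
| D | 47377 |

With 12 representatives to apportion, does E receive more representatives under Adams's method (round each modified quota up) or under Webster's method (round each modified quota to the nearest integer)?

Webster

Adams: A 3, B 2, E 4, D 3.
Webster: A 3, B 1, E 5, D 3.
E gets 4 under Adams and 5 under Webster.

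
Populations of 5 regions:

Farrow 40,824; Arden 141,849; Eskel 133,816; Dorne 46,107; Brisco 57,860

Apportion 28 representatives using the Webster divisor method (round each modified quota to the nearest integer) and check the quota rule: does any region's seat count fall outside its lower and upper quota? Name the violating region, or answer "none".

none

Standard quotas: Farrow 2.719, Arden 9.446, Eskel 8.911, Dorne 3.070, Brisco 3.853.
Webster allocation: Farrow 3, Arden 9, Eskel 9, Dorne 3, Brisco 4.
Every allocation lies between the lower and upper quota.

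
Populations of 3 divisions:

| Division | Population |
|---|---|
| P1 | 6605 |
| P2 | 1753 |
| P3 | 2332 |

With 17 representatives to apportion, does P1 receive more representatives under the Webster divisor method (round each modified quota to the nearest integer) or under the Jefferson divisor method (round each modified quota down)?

Webster: P1 10, P2 3, P3 4.
Jefferson: P1 11, P2 3, P3 3.
P1 gets 10 under Webster and 11 under Jefferson.

Jefferson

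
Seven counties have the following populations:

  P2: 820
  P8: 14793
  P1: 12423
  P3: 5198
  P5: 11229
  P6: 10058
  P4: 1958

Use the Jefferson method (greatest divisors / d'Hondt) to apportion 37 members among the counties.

Standard divisor 56479/37 ≈ 1526.459; standard quotas: P2 0.537, P8 9.691, P1 8.138, P3 3.405, P5 7.356, P6 6.589, P4 1.283.
Rounding down gives 0, 9, 8, 3, 7, 6, 1 = 34 seats, so the divisor must be adjusted.
With modified divisor 1400: modified quotas P2 0.586, P8 10.566, P1 8.874, P3 3.713, P5 8.021, P6 7.184, P4 1.399.
Rounding down: P2 0, P8 10, P1 8, P3 3, P5 8, P6 7, P4 1 (total 37).

P2 0, P8 10, P1 8, P3 3, P5 8, P6 7, P4 1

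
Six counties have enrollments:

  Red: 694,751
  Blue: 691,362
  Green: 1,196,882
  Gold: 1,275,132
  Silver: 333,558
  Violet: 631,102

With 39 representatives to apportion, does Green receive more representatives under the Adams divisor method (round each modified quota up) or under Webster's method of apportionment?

Adams: Red 6, Blue 6, Green 9, Gold 10, Silver 3, Violet 5.
Webster: Red 6, Blue 5, Green 10, Gold 10, Silver 3, Violet 5.
Green gets 9 under Adams and 10 under Webster.

Webster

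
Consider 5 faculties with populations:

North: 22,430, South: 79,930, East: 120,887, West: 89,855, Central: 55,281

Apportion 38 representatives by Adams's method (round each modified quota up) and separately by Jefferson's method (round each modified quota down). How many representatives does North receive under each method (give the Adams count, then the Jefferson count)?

Adams: North 3, South 8, East 12, West 9, Central 6.
Jefferson: North 2, South 8, East 13, West 9, Central 6.
North gets 3 under Adams and 2 under Jefferson.

3 and 2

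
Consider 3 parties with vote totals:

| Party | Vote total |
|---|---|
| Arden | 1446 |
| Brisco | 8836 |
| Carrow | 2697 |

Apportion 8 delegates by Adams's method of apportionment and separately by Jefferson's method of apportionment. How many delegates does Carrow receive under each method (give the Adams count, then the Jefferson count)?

2 and 1

Adams: Arden 1, Brisco 5, Carrow 2.
Jefferson: Arden 1, Brisco 6, Carrow 1.
Carrow gets 2 under Adams and 1 under Jefferson.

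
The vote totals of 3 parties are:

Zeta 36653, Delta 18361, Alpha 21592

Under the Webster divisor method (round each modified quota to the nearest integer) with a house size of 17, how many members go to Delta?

4

Standard divisor 76606/17 ≈ 4506.235; standard quotas: Zeta 8.134, Delta 4.075, Alpha 4.792.
Rounding to the nearest integer gives Zeta 8, Delta 4, Alpha 5 — total 17, matching the house size, so no adjustment is needed.
Delta receives 4.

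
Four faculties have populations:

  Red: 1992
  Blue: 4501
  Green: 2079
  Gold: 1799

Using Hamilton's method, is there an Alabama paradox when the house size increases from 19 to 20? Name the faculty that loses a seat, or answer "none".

At 19 seats: Red 4, Blue 8, Green 4, Gold 3.
At 20 seats: Red 4, Blue 9, Green 4, Gold 3.
No faculty's allocation decreased.

none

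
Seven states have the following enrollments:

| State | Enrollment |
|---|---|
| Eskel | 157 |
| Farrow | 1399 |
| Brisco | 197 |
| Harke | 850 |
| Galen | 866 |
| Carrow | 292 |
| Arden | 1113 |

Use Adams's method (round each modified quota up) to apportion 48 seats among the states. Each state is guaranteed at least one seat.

Standard divisor 4874/48 ≈ 101.542; standard quotas: Eskel 1.546, Farrow 13.778, Brisco 1.940, Harke 8.371, Galen 8.529, Carrow 2.876, Arden 10.961.
Rounding up gives 2, 14, 2, 9, 9, 3, 11 = 50 seats, so the divisor must be adjusted.
With modified divisor 107.9: modified quotas Eskel 1.455, Farrow 12.966, Brisco 1.826, Harke 7.878, Galen 8.026, Carrow 2.706, Arden 10.315.
Rounding up: Eskel 2, Farrow 13, Brisco 2, Harke 8, Galen 9, Carrow 3, Arden 11 (total 48).

Eskel=2; Farrow=13; Brisco=2; Harke=8; Galen=9; Carrow=3; Arden=11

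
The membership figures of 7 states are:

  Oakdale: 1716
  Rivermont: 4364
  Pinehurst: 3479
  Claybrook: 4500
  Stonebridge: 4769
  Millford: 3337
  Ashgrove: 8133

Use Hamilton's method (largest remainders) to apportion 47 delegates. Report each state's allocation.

The standard divisor is 30298/47 ≈ 644.638.
Standard quotas: Oakdale 2.6620, Rivermont 6.7697, Pinehurst 5.3968, Claybrook 6.9807, Stonebridge 7.3979, Millford 5.1765, Ashgrove 12.6164.
Lower quotas: Oakdale 2, Rivermont 6, Pinehurst 5, Claybrook 6, Stonebridge 7, Millford 5, Ashgrove 12 (sum 43, leaving 4 seats).
Remainders in descending order: Claybrook 0.9807, Rivermont 0.7697, Oakdale 0.6620, Ashgrove 0.6164, Stonebridge 0.3979, Pinehurst 0.3968, Millford 0.1765.
The surplus seats go to Claybrook, Rivermont, Oakdale, Ashgrove.

Oakdale=3, Rivermont=7, Pinehurst=5, Claybrook=7, Stonebridge=7, Millford=5, Ashgrove=13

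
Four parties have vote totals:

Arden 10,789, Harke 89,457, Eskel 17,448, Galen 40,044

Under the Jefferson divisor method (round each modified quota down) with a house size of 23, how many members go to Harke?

Standard divisor 157738/23 ≈ 6858.174; standard quotas: Arden 1.573, Harke 13.044, Eskel 2.544, Galen 5.839.
Rounding down gives 1, 13, 2, 5 = 21 seats, so the divisor must be adjusted.
With modified divisor 6200: modified quotas Arden 1.740, Harke 14.429, Eskel 2.814, Galen 6.459.
Rounding down: Arden 1, Harke 14, Eskel 2, Galen 6 (total 23).
Harke receives 14.

14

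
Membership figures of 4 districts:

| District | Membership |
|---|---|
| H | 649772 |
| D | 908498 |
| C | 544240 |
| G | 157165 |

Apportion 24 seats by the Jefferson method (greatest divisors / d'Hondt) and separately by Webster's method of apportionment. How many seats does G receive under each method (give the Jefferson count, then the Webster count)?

1 and 2

Jefferson: H 7, D 10, C 6, G 1.
Webster: H 7, D 9, C 6, G 2.
G gets 1 under Jefferson and 2 under Webster.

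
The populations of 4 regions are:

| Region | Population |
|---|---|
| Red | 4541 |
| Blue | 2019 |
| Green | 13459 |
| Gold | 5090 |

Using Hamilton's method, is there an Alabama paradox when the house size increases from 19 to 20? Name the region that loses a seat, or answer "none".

Blue

At 19 seats: Red 3, Blue 2, Green 10, Gold 4.
At 20 seats: Red 4, Blue 1, Green 11, Gold 4.
Blue drops from 2 to 1.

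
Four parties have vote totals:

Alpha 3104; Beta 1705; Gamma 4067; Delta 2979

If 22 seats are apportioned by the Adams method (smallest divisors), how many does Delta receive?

6

Standard divisor 11855/22 ≈ 538.864; standard quotas: Alpha 5.760, Beta 3.164, Gamma 7.547, Delta 5.528.
Rounding up gives 6, 4, 8, 6 = 24 seats, so the divisor must be adjusted.
With modified divisor 590: modified quotas Alpha 5.261, Beta 2.890, Gamma 6.893, Delta 5.049.
Rounding up: Alpha 6, Beta 3, Gamma 7, Delta 6 (total 22).
Delta receives 6.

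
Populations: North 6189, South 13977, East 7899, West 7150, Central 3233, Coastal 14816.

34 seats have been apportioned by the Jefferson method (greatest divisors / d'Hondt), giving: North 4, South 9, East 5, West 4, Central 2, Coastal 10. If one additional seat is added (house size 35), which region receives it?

Priority for the next seat is population ÷ (current seats + 1).
Priorities: North 1237.800, South 1397.700, East 1316.500, West 1430.000, Central 1077.667, Coastal 1346.909.
Highest priority: West.

West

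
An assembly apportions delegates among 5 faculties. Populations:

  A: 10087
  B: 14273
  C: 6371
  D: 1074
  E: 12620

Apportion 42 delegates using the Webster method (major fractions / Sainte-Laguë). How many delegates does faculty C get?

Standard divisor 44425/42 ≈ 1057.738; standard quotas: A 9.536, B 13.494, C 6.023, D 1.015, E 11.931.
Rounding to the nearest integer gives A 10, B 13, C 6, D 1, E 12 — total 42, matching the house size, so no adjustment is needed.
C receives 6.

6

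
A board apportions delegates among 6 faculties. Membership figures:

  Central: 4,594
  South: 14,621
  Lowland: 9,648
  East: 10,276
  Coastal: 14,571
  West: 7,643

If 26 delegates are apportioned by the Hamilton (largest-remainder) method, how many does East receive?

Standard divisor: 61353 ÷ 26 ≈ 2359.731.
Standard quotas: Central 1.9468, South 6.1960, Lowland 4.0886, East 4.3547, Coastal 6.1749, West 3.2389.
Lower quotas: Central 1, South 6, Lowland 4, East 4, Coastal 6, West 3 (sum 24, leaving 2 seats).
Remainders in descending order: Central 0.9468, East 0.3547, West 0.2389, South 0.1960, Coastal 0.1749, Lowland 0.0886.
Largest remainders: Central, East receive the extra seats.
East receives 5.

5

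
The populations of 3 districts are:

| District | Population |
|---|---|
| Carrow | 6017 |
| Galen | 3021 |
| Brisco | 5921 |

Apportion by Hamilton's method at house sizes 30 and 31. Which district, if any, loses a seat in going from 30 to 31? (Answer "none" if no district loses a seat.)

At 30 seats: Carrow 12, Galen 6, Brisco 12.
At 31 seats: Carrow 13, Galen 6, Brisco 12.
No district's allocation decreased.

none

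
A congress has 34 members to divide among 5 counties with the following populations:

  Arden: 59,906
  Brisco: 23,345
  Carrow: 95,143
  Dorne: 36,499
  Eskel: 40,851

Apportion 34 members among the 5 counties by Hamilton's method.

Arden 8; Brisco 3; Carrow 13; Dorne 5; Eskel 5

Standard divisor: 255744 ÷ 34 ≈ 7521.882.
Standard quotas: Arden 7.9642, Brisco 3.1036, Carrow 12.6488, Dorne 4.8524, Eskel 5.4310.
Lower quotas: Arden 7, Brisco 3, Carrow 12, Dorne 4, Eskel 5 (sum 31, leaving 3 seats).
Remainders in descending order: Arden 0.9642, Dorne 0.8524, Carrow 0.6488, Eskel 0.4310, Brisco 0.1036.
Largest remainders: Arden, Dorne, Carrow receive the extra seats.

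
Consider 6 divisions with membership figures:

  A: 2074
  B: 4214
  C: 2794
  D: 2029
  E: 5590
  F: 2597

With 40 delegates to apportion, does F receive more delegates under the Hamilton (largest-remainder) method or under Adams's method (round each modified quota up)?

Adams

Hamilton: A 4, B 9, C 6, D 4, E 12, F 5.
Adams: A 4, B 9, C 6, D 4, E 11, F 6.
F gets 5 under Hamilton and 6 under Adams.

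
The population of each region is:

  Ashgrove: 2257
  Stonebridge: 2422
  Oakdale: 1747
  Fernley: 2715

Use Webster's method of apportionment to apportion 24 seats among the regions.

Standard divisor 9141/24 ≈ 380.875; standard quotas: Ashgrove 5.926, Stonebridge 6.359, Oakdale 4.587, Fernley 7.128.
Rounding to the nearest integer gives Ashgrove 6, Stonebridge 6, Oakdale 5, Fernley 7 — total 24, matching the house size, so no adjustment is needed.

Ashgrove 6, Stonebridge 6, Oakdale 5, Fernley 7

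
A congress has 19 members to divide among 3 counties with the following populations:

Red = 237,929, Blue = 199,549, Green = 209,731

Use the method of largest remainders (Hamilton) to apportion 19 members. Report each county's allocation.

Total 647209; standard divisor 647209/19 ≈ 34063.632.
Standard quotas: Red 6.9848, Blue 5.8581, Green 6.1570.
Lower quotas: Red 6, Blue 5, Green 6 (sum 17, leaving 2 seats).
Remainders in descending order: Red 0.9848, Blue 0.8581, Green 0.1570.
Largest remainders: Red, Blue receive the extra seats.

Red 7, Blue 6, Green 6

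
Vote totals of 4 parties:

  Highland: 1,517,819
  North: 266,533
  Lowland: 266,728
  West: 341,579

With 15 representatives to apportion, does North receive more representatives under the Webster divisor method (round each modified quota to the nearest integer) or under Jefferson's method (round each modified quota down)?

Webster

Webster: Highland 9, North 2, Lowland 2, West 2.
Jefferson: Highland 11, North 1, Lowland 1, West 2.
North gets 2 under Webster and 1 under Jefferson.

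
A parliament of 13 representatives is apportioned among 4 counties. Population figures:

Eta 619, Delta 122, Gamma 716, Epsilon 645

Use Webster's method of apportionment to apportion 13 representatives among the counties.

Standard divisor 2102/13 ≈ 161.692; standard quotas: Eta 3.828, Delta 0.755, Gamma 4.428, Epsilon 3.989.
Rounding to the nearest integer gives Eta 4, Delta 1, Gamma 4, Epsilon 4 — total 13, matching the house size, so no adjustment is needed.

Eta=4, Delta=1, Gamma=4, Epsilon=4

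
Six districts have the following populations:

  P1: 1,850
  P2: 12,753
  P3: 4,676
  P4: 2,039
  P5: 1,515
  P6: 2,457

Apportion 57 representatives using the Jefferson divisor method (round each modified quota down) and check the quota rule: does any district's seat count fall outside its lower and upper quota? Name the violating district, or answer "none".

P2

Standard quotas: P1 4.170, P2 28.743, P3 10.539, P4 4.596, P5 3.415, P6 5.538.
Jefferson allocation: P1 4, P2 30, P3 11, P4 4, P5 3, P6 5.
P2 has quota 28.743 (lower 28, upper 29) but receives 30 — outside the quota interval.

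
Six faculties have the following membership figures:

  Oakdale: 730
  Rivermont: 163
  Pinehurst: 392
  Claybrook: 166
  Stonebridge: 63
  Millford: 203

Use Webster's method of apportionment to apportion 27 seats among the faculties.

Standard divisor 1717/27 ≈ 63.593; standard quotas: Oakdale 11.479, Rivermont 2.563, Pinehurst 6.164, Claybrook 2.610, Stonebridge 0.991, Millford 3.192.
Rounding to the nearest integer gives Oakdale 11, Rivermont 3, Pinehurst 6, Claybrook 3, Stonebridge 1, Millford 3 — total 27, matching the house size, so no adjustment is needed.

Oakdale: 11, Rivermont: 3, Pinehurst: 6, Claybrook: 3, Stonebridge: 1, Millford: 3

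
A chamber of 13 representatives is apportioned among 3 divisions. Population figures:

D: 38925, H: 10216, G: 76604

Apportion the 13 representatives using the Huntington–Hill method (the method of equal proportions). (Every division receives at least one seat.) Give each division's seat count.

D: 4; H: 1; G: 8

With divisor 9632: modified quotas D 4.041, H 1.061, G 7.953.
Geometric-mean thresholds: D √(4·5)=4.472, H √(1·2)=1.414, G √(7·8)=7.483.
Each quota rounded against its threshold gives D 4, H 1, G 8 (total 13).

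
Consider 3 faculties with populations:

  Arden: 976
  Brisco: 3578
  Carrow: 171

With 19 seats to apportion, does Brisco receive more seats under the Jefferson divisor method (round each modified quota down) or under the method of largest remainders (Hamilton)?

Jefferson: Arden 4, Brisco 15, Carrow 0.
Hamilton: Arden 4, Brisco 14, Carrow 1.
Brisco gets 15 under Jefferson and 14 under Hamilton.

Jefferson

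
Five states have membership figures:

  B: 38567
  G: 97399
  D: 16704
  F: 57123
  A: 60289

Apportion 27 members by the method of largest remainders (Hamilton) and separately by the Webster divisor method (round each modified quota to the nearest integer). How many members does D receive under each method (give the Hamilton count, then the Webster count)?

Hamilton: B 4, G 10, D 1, F 6, A 6.
Webster: B 4, G 9, D 2, F 6, A 6.
D gets 1 under Hamilton and 2 under Webster.

1 and 2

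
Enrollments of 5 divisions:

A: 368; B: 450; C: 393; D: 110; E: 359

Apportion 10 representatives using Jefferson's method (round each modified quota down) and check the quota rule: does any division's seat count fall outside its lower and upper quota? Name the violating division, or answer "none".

none

Standard quotas: A 2.190, B 2.679, C 2.339, D 0.655, E 2.137.
Jefferson allocation: A 2, B 3, C 3, D 0, E 2.
Every allocation lies between the lower and upper quota.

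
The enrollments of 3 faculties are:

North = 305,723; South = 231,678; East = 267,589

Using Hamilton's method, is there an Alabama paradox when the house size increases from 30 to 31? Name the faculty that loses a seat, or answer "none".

none

At 30 seats: North 11, South 9, East 10.
At 31 seats: North 12, South 9, East 10.
No faculty's allocation decreased.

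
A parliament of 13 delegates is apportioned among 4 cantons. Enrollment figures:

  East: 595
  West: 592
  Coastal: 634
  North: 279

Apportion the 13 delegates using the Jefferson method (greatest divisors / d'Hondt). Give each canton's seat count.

Standard divisor 2100/13 ≈ 161.538; standard quotas: East 3.683, West 3.665, Coastal 3.925, North 1.727.
Rounding down gives 3, 3, 3, 1 = 10 seats, so the divisor must be adjusted.
With modified divisor 144: modified quotas East 4.132, West 4.111, Coastal 4.403, North 1.938.
Rounding down: East 4, West 4, Coastal 4, North 1 (total 13).

East 4, West 4, Coastal 4, North 1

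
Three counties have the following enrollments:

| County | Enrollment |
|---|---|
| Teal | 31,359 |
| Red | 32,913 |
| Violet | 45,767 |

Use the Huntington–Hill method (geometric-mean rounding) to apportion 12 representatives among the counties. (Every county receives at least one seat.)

With divisor 9277: modified quotas Teal 3.380, Red 3.548, Violet 4.933.
Geometric-mean thresholds: Teal √(3·4)=3.464, Red √(3·4)=3.464, Violet √(4·5)=4.472.
Each quota rounded against its threshold gives Teal 3, Red 4, Violet 5 (total 12).

Teal 3, Red 4, Violet 5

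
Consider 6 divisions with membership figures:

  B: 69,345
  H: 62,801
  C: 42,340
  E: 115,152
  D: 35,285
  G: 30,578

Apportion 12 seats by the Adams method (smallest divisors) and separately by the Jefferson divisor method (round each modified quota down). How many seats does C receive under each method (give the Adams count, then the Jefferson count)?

2 and 1

Adams: B 2, H 2, C 2, E 4, D 1, G 1.
Jefferson: B 3, H 2, C 1, E 4, D 1, G 1.
C gets 2 under Adams and 1 under Jefferson.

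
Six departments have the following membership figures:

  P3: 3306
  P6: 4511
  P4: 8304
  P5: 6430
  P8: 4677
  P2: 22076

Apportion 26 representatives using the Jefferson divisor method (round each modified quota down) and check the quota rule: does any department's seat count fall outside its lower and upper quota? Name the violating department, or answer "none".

Standard quotas: P3 1.743, P6 2.379, P4 4.379, P5 3.391, P8 2.466, P2 11.642.
Jefferson allocation: P3 1, P6 2, P4 5, P5 3, P8 2, P2 13.
P2 has quota 11.642 (lower 11, upper 12) but receives 13 — outside the quota interval.

P2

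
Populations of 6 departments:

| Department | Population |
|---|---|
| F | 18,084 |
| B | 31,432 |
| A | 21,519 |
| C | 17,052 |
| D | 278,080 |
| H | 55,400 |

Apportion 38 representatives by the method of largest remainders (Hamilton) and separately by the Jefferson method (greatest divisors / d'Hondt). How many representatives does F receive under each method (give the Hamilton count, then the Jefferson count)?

Hamilton: F 2, B 3, A 2, C 1, D 25, H 5.
Jefferson: F 1, B 3, A 2, C 1, D 26, H 5.
F gets 2 under Hamilton and 1 under Jefferson.

2 and 1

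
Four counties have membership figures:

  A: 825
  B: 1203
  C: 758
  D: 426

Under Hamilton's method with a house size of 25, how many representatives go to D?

3

Standard divisor: 3212 ÷ 25 ≈ 128.48.
Standard quotas: A 6.421, B 9.363, C 5.900, D 3.316.
Lower quotas: A 6, B 9, C 5, D 3 (sum 23, leaving 2 seats).
Remainders in descending order: C 0.900, A 0.421, B 0.363, D 0.316.
Largest remainders: C, A receive the extra seats.
D receives 3.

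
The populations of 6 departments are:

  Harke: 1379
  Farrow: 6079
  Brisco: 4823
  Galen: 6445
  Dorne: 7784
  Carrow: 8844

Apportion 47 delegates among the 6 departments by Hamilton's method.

Harke=2, Farrow=8, Brisco=6, Galen=9, Dorne=10, Carrow=12

The standard divisor is 35354/47 ≈ 752.213.
Standard quotas: Harke 1.8333, Farrow 8.0815, Brisco 6.4117, Galen 8.5681, Dorne 10.3481, Carrow 11.7573.
Lower quotas: Harke 1, Farrow 8, Brisco 6, Galen 8, Dorne 10, Carrow 11 (sum 44, leaving 3 seats).
Remainders in descending order: Harke 0.8333, Carrow 0.7573, Galen 0.5681, Brisco 0.4117, Dorne 0.3481, Farrow 0.0815.
Largest remainders: Harke, Carrow, Galen receive the extra seats.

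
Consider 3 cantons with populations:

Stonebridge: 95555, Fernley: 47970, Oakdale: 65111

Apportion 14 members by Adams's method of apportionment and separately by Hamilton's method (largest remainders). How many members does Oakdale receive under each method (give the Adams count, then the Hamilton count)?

Adams: Stonebridge 6, Fernley 3, Oakdale 5.
Hamilton: Stonebridge 7, Fernley 3, Oakdale 4.
Oakdale gets 5 under Adams and 4 under Hamilton.

5 and 4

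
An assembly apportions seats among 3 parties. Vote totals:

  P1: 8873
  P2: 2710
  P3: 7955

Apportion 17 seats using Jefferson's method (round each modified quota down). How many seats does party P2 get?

2

Standard divisor 19538/17 ≈ 1149.294; standard quotas: P1 7.720, P2 2.358, P3 6.922.
Rounding down gives 7, 2, 6 = 15 seats, so the divisor must be adjusted.
With modified divisor 1100: modified quotas P1 8.066, P2 2.464, P3 7.232.
Rounding down: P1 8, P2 2, P3 7 (total 17).
P2 receives 2.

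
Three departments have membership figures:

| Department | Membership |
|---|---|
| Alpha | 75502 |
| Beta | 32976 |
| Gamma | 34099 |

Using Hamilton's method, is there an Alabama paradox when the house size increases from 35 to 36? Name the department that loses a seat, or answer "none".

none

At 35 seats: Alpha 19, Beta 8, Gamma 8.
At 36 seats: Alpha 19, Beta 8, Gamma 9.
No department's allocation decreased.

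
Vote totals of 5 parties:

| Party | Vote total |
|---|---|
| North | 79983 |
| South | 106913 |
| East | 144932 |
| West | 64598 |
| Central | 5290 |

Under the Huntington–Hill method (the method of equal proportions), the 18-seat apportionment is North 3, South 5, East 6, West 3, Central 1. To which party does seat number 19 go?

Priority for the next seat is population ÷ (√(s·(s+1))).
Priorities: North 23089.103, South 19519.554, East 22363.493, West 18647.836, Central 3740.595.
Highest priority: North.

North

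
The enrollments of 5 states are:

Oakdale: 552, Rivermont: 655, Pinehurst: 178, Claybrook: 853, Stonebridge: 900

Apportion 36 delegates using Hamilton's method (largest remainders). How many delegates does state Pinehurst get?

Standard divisor: 3138 ÷ 36 ≈ 87.167.
Standard quotas: Oakdale 6.333, Rivermont 7.514, Pinehurst 2.042, Claybrook 9.786, Stonebridge 10.325.
Lower quotas: Oakdale 6, Rivermont 7, Pinehurst 2, Claybrook 9, Stonebridge 10 (sum 34, leaving 2 seats).
Remainders in descending order: Claybrook 0.786, Rivermont 0.514, Oakdale 0.333, Stonebridge 0.325, Pinehurst 0.042.
Largest remainders: Claybrook, Rivermont receive the extra seats.
Pinehurst receives 2.

2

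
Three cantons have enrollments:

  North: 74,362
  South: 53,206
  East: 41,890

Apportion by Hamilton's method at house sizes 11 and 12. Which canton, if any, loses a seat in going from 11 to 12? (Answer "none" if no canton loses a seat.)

none

At 11 seats: North 5, South 3, East 3.
At 12 seats: North 5, South 4, East 3.
No canton's allocation decreased.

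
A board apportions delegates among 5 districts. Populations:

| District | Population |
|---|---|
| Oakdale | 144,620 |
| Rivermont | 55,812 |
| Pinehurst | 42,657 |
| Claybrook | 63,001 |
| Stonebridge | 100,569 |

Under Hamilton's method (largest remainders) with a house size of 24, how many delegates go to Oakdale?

Total 406659; standard divisor 406659/24 ≈ 16944.125.
Standard quotas: Oakdale 8.5351, Rivermont 3.2939, Pinehurst 2.5175, Claybrook 3.7182, Stonebridge 5.9353.
Lower quotas: Oakdale 8, Rivermont 3, Pinehurst 2, Claybrook 3, Stonebridge 5 (sum 21, leaving 3 seats).
Remainders in descending order: Stonebridge 0.9353, Claybrook 0.7182, Oakdale 0.5351, Pinehurst 0.5175, Rivermont 0.2939.
Largest remainders: Stonebridge, Claybrook, Oakdale receive the extra seats.
Oakdale receives 9.

9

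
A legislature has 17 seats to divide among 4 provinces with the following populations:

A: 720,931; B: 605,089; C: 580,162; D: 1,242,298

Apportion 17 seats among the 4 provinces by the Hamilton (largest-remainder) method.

Total 3148480; standard divisor 3148480/17 ≈ 185204.706.
Standard quotas: A 3.8926, B 3.2671, C 3.1325, D 6.7077.
Lower quotas: A 3, B 3, C 3, D 6 (sum 15, leaving 2 seats).
Remainders in descending order: A 0.8926, D 0.7077, B 0.2671, C 0.1325.
The surplus seats go to A, D.

A 4, B 3, C 3, D 7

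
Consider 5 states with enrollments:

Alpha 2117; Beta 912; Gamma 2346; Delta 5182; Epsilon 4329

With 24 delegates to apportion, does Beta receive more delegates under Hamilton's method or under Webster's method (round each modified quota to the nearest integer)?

Hamilton: Alpha 3, Beta 2, Gamma 4, Delta 8, Epsilon 7.
Webster: Alpha 3, Beta 1, Gamma 4, Delta 9, Epsilon 7.
Beta gets 2 under Hamilton and 1 under Webster.

Hamilton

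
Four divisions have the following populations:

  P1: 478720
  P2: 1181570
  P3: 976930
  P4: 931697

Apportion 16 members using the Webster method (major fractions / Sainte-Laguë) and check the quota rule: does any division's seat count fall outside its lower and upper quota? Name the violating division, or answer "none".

Standard quotas: P1 2.146, P2 5.297, P3 4.380, P4 4.177.
Webster allocation: P1 2, P2 5, P3 5, P4 4.
Every allocation lies between the lower and upper quota.

none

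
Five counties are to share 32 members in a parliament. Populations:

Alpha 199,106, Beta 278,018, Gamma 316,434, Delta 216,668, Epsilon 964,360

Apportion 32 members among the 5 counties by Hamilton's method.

The standard divisor is 1974586/32 ≈ 61705.812.
Standard quotas: Alpha 3.2267, Beta 4.5055, Gamma 5.1281, Delta 3.5113, Epsilon 15.6283.
Lower quotas: Alpha 3, Beta 4, Gamma 5, Delta 3, Epsilon 15 (sum 30, leaving 2 seats).
Remainders in descending order: Epsilon 0.6283, Delta 0.5113, Beta 0.5055, Alpha 0.2267, Gamma 0.1281.
The surplus seats go to Epsilon, Delta.

Alpha: 3, Beta: 4, Gamma: 5, Delta: 4, Epsilon: 16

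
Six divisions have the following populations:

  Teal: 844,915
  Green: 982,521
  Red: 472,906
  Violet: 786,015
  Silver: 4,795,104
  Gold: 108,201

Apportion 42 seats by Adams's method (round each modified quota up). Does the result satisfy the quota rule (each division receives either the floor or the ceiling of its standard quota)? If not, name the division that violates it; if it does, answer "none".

Standard quotas: Teal 4.442, Green 5.165, Red 2.486, Violet 4.132, Silver 25.207, Gold 0.569.
Adams allocation: Teal 5, Green 5, Red 3, Violet 4, Silver 24, Gold 1.
Silver has quota 25.207 (lower 25, upper 26) but receives 24 — outside the quota interval.

Silver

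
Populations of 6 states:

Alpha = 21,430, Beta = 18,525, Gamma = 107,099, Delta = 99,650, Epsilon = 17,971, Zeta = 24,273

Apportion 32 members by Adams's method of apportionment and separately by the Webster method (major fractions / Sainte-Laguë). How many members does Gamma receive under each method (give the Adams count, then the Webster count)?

11 and 12

Adams: Alpha 3, Beta 2, Gamma 11, Delta 11, Epsilon 2, Zeta 3.
Webster: Alpha 2, Beta 2, Gamma 12, Delta 11, Epsilon 2, Zeta 3.
Gamma gets 11 under Adams and 12 under Webster.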